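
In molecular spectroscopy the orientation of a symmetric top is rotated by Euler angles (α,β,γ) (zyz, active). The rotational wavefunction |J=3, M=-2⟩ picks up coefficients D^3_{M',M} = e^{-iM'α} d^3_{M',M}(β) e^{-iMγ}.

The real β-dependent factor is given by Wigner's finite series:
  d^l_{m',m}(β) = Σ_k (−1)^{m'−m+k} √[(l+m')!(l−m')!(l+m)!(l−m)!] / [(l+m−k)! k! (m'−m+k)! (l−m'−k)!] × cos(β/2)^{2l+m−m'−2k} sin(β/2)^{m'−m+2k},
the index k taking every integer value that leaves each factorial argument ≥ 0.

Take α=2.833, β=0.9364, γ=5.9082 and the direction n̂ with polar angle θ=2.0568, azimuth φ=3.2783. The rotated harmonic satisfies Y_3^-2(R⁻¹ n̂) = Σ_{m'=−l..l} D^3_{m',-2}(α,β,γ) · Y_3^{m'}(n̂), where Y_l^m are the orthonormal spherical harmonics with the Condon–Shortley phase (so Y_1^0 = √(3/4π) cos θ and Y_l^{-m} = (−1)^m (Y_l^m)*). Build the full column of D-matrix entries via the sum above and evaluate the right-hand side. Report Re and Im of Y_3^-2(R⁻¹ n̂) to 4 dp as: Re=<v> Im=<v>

Re=-0.0072 Im=-0.3238

Need the full column D^3_{m',-2} for m'=−3..3 at α=2.833, β=0.9364, γ=5.9082.
cos(β/2)=0.892382, sin(β/2)=0.451281
d^3_{-3,-2}: single k=1 term ⇒ +0.625571;  D = +0.065535+0.622129i
d^3_{-2,-2}: k∈[0..1] ⇒ +0.505016 -0.645754 = -0.140738;  D = -0.028462+0.137830i
d^3_{-1,-2}: k∈[0..1] ⇒ -0.807609 +0.413069 = -0.394539;  D = +0.193374-0.343901i
d^3_{0,-2}: k∈[0..1] ⇒ +0.707388 -0.180905 = +0.526483;  D = +0.385232-0.358860i
d^3_{1,-2}: k∈[0..1] ⇒ -0.413069 +0.052818 = -0.360251;  D = +0.325726-0.153894i
d^3_{2,-2}: k∈[0..1] ⇒ +0.165142 -0.008447 = +0.156696;  D = +0.155317-0.020746i
d^3_{3,-2}: single k=0 term ⇒ -0.040913;  D = +0.040282+0.007156i
Y_3^{m'}(θ=2.0568,φ=3.2783) and Σ D·Y over m':
  (+0.0655+0.6221i)·(-0.2645+0.1150i)  (-0.0285+0.1378i)·(-0.3594+0.1008i)  (+0.1934-0.3439i)·(-0.0257+0.0035i)  (+0.3852-0.3589i)·(+0.3328+0.0000i)  (+0.3257-0.1539i)·(+0.0257+0.0035i)  (+0.1553-0.0207i)·(-0.3594-0.1008i)  (+0.0403+0.0072i)·(+0.2645+0.1150i)
Y_3^-2(R⁻¹ n̂) = -0.007250-0.323782i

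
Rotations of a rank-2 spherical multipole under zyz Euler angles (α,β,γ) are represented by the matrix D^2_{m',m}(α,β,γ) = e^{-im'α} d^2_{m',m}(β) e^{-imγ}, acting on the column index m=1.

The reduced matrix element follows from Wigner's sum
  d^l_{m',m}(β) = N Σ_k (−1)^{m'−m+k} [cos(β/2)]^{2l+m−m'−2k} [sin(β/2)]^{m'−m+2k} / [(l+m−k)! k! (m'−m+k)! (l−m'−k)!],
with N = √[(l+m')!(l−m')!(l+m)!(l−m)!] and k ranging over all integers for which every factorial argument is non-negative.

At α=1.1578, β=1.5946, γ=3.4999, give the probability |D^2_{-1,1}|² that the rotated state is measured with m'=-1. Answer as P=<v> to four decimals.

First d^2_{-1,1}(β=1.5946), then the phase factors e^{-i(-1)α} and e^{-i(1)γ}:
Half-angle: c=0.698641, s=0.715472. N=√(1·6·6·1)=6.000000
k∈{2,3} keeps every argument non-negative
  k=2: (−1)^0·6.0000/(2)·0.6986^2·0.7155^2 = +0.749575
  k=3: (−1)^1·6.0000/(6)·0.6986^0·0.7155^4 = -0.262042
d^2_{-1,1}(1.5946) = +0.749575 -0.262042 = +0.487533
|D^2_{-1,1}|² = |d^2_{-1,1}(β)|² = (+0.487533)² = 0.237688 (the z-rotation phases have unit modulus)

P=0.2377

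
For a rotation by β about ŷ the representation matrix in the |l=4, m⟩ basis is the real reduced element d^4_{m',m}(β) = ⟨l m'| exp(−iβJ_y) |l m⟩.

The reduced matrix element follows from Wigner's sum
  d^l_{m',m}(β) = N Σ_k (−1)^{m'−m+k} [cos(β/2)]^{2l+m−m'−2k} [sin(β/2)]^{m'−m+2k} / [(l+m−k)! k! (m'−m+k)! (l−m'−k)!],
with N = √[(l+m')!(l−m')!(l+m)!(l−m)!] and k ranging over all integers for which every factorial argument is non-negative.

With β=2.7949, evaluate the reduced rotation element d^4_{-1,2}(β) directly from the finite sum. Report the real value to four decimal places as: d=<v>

d=0.5595

d^4_{-1,2}(β=2.7949) via Wigner's sum:
With c≡cos(β/2)=0.172479 and s≡sin(β/2)=0.985013, N=[6·120·720·2]^{1/2}=1018.233765
The bounds max(0,m−m')=3 and min(l+m,l−m')=5 give 3 terms
  k=3: (−1)^0·1018.2338/(72)·0.1725^5·0.9850^3 = +0.002063
  k=4: (−1)^1·1018.2338/(48)·0.1725^3·0.9850^5 = -0.100932
  k=5: (−1)^2·1018.2338/(240)·0.1725^1·0.9850^7 = +0.658367
d^4_{-1,2}(2.7949) = +0.002063 -0.100932 +0.658367 = +0.559498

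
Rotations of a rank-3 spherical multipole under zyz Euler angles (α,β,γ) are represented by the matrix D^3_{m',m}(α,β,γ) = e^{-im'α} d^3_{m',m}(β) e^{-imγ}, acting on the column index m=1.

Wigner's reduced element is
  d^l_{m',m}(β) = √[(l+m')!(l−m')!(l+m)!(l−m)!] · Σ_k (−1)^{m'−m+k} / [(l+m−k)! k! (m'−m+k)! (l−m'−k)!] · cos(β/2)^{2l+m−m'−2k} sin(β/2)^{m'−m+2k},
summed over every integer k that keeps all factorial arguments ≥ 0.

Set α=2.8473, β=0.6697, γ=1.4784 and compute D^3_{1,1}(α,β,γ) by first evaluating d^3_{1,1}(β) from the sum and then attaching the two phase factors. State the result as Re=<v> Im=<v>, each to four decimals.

D^3_{1,1}(2.8473,0.6697,1.4784) = e^{-i·1·2.8473}·d^3_{1,1}(0.6697)·e^{-i·1·1.4784}. Compute d first:
With c≡cos(β/2)=0.944460 and s≡sin(β/2)=0.328628, N=[24·2·24·2]^{1/2}=48.000000
Admissible k: 0..2 (factorial args all ≥0)
  k=0: (−1)^0·48.0000/(48)·0.9445^6·0.3286^0 = +0.709742
  k=1: (−1)^1·48.0000/(6)·0.9445^4·0.3286^2 = -0.687435
  k=2: (−1)^2·48.0000/(8)·0.9445^2·0.3286^4 = +0.062421
d^3_{1,1}(0.6697) = +0.709742 -0.687435 +0.062421 = +0.084729
Attach z-rotation phases: D = e^{-i(1)(2.8473)}·(+0.084729)·e^{-i(1)(1.4784)} = -0.031953+0.078472i

Re=-0.0320 Im=0.0785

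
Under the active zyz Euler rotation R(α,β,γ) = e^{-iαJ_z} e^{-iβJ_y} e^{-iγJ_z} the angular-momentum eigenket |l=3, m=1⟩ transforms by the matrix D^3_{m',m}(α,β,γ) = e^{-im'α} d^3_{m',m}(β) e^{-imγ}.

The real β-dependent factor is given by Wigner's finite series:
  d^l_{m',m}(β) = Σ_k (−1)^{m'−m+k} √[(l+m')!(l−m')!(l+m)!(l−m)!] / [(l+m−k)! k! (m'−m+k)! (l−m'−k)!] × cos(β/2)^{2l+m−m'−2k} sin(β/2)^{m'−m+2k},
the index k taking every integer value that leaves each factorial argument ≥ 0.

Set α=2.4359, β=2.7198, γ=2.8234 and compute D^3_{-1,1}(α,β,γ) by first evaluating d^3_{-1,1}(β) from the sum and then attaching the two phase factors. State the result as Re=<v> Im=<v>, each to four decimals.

Re=0.5228 Im=-0.2134

Split into d^3_{-1,1}(β=2.7198) × two z-phases.
Half-angle: c=0.209336, s=0.977844. N=√(2·24·24·2)=48.000000
Admissible k: 2..4 (factorial args all ≥0)
  k=2: (−1)^0·48.0000/(8)·0.2093^4·0.9778^2 = +0.011017
  k=3: (−1)^1·48.0000/(6)·0.2093^2·0.9778^4 = -0.320522
  k=4: (−1)^2·48.0000/(48)·0.2093^0·0.9778^6 = +0.874212
d^3_{-1,1}(2.7198) = +0.011017 -0.320522 +0.874212 = +0.564707
Attach z-rotation phases: D = e^{-i(-1)(2.4359)}·(+0.564707)·e^{-i(1)(2.8234)} = +0.522838-0.213389i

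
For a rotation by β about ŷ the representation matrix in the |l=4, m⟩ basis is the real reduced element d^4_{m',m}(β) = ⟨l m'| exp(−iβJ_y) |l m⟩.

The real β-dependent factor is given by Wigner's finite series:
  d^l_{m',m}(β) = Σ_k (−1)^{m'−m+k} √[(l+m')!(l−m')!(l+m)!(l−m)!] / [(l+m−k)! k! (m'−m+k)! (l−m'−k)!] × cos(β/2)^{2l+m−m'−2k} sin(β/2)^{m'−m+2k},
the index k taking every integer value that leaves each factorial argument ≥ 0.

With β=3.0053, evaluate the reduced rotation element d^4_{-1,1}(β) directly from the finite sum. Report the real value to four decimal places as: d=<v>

d=-0.9136

d^4_{-1,1}(β=3.0053) via Wigner's sum:
With c≡cos(β/2)=0.068094 and s≡sin(β/2)=0.997679, N=[6·120·120·6]^{1/2}=720.000000
The bounds max(0,m−m')=2 and min(l+m,l−m')=5 give 4 terms
  k=2: (−1)^0·720.0000/(72)·0.0681^6·0.9977^2 = +0.000001
  k=3: (−1)^1·720.0000/(24)·0.0681^4·0.9977^4 = -0.000639
  k=4: (−1)^2·720.0000/(48)·0.0681^2·0.9977^6 = +0.068588
  k=5: (−1)^3·720.0000/(720)·0.0681^0·0.9977^8 = -0.981582
d^4_{-1,1}(3.0053) = +0.000001 -0.000639 +0.068588 -0.981582 = -0.913632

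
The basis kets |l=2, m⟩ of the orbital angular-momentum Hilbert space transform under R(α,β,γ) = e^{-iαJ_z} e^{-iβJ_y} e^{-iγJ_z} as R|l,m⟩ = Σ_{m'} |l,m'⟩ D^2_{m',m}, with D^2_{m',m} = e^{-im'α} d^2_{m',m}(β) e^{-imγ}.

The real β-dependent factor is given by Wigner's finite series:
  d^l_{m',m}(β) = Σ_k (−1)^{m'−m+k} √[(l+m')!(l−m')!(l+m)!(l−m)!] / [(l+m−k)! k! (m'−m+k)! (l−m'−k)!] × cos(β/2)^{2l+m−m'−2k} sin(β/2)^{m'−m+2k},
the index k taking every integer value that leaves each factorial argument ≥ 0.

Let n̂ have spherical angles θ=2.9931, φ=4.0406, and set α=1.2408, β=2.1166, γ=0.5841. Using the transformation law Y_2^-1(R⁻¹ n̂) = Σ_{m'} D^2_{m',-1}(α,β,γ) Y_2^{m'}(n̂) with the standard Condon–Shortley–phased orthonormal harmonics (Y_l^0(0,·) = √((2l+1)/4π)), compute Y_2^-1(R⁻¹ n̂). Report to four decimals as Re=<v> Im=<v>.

Re=0.2415 Im=0.1415

Need the full column D^2_{m',-1} for m'=−2..2 at α=1.2408, β=2.1166, γ=0.5841.
cos(β/2)=0.490354, sin(β/2)=0.871523
d^2_{-2,-1}: single k=1 term ⇒ +0.205513;  D = -0.204921+0.015582i
d^2_{-1,-1}: k∈[0..1] ⇒ +0.057815 -0.547897 = -0.490082;  D = +0.123196-0.474345i
d^2_{0,-1}: k∈[0..1] ⇒ -0.251701 +0.795101 = +0.543400;  D = +0.453309+0.299658i
d^2_{1,-1}: k∈[0..1] ⇒ +0.547897 -0.576920 = -0.029023;  D = -0.022986+0.017719i
d^2_{2,-1}: single k=0 term ⇒ -0.649197;  D = +0.208342+0.614858i
Y_2^{m'}(θ=2.9931,φ=4.0406) and Σ D·Y over m':
  (-0.2049+0.0156i)·(-0.0019-0.0082i)  (+0.1232-0.4743i)·(+0.0704-0.0885i)  (+0.4533+0.2997i)·(+0.6101+0.0000i)  (-0.0230+0.0177i)·(-0.0704-0.0885i)  (+0.2083+0.6149i)·(-0.0019+0.0082i)
Y_2^-1(R⁻¹ n̂) = +0.241492+0.141532i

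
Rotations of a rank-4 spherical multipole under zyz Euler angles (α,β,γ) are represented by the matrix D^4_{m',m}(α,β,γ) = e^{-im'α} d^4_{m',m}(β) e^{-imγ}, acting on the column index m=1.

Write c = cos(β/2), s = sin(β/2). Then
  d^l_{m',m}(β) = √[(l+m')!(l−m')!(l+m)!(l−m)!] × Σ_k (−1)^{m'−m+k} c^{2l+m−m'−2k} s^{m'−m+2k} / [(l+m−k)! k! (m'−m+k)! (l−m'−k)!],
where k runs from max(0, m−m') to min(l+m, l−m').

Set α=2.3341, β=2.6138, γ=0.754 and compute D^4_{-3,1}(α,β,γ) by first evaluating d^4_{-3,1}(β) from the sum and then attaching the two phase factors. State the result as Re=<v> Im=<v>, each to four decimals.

Split into d^4_{-3,1}(β=2.6138) × two z-phases.
c=cos(2.6138/2)=0.260844, s=sin(2.6138/2)=0.965381; N=√[1·5040·120·6]=1904.940944
k: max(0,(1)−(-3))=4 … min(4+(1),4−(-3))=5
  k=4: (−1)^0·1904.9409/(144)·0.2608^4·0.9654^4 = +0.053191
  k=5: (−1)^1·1904.9409/(240)·0.2608^2·0.9654^6 = -0.437144
d^4_{-3,1}(2.6138) = +0.053191 -0.437144 = -0.383953
Phases: e^{-i·(-3)·2.3341}=+0.752389+0.658719i, e^{-i·(1)·0.754}=+0.728956-0.684560i ⇒ D=-0.383719+0.013392i

Re=-0.3837 Im=0.0134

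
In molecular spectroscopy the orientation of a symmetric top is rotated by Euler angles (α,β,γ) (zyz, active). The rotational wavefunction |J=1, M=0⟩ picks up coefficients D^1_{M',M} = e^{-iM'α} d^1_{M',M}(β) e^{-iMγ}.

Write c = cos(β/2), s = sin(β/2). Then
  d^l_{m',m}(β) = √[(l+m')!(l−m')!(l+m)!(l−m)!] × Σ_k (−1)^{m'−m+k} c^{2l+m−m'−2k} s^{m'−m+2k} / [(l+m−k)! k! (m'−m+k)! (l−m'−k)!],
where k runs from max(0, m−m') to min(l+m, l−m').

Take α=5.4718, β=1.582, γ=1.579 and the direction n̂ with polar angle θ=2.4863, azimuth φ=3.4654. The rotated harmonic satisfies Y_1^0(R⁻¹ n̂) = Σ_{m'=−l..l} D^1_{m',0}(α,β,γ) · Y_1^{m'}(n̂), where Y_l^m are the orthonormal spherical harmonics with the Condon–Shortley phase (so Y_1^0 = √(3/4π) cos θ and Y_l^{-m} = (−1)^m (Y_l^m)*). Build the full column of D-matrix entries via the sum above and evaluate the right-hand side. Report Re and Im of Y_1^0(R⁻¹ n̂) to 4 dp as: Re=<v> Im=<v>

Need the full column D^1_{m',0} for m'=−1..1 at α=5.4718, β=1.582, γ=1.579.
cos(β/2)=0.703135, sin(β/2)=0.711057
d^1_{-1,0}: single k=1 term ⇒ +0.707062;  D = +0.486809-0.512791i
d^1_{0,0}: k∈[0..1] ⇒ +0.494398 -0.505602 = -0.011203;  D = -0.011203+0.000000i
d^1_{1,0}: single k=0 term ⇒ -0.707062;  D = -0.486809-0.512791i
Y_1^{m'}(θ=2.4863,φ=3.4654) and Σ D·Y over m':
  (+0.4868-0.5128i)·(-0.1996+0.0670i)  (-0.0112+0.0000i)·(-0.3874+0.0000i)  (-0.4868-0.5128i)·(+0.1996+0.0670i)
Y_1^0(R⁻¹ n̂) = -0.121290+0.000000i

Re=-0.1213 Im=0.0000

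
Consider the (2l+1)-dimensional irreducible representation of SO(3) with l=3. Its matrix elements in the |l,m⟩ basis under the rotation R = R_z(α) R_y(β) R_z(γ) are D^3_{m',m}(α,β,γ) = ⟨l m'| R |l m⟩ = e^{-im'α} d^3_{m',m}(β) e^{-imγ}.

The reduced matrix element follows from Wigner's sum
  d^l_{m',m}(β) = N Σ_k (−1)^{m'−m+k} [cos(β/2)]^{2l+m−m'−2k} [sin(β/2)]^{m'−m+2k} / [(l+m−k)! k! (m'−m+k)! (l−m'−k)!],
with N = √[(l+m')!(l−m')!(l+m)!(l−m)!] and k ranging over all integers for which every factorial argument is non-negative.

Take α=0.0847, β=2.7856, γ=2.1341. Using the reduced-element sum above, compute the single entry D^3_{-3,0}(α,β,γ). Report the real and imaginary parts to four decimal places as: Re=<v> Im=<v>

First d^3_{-3,0}(β=2.7856), then the phase factors e^{-i(-3)α} and e^{-i(0)γ}:
With c≡cos(β/2)=0.177058 and s≡sin(β/2)=0.984200, N=[1·720·6·6]^{1/2}=160.996894
Admissible k: 3..3 (factorial args all ≥0)
  k=3: (−1)^0·160.9969/(36)·0.1771^3·0.9842^3 = +0.023665
d^3_{-3,0}(2.7856) = +0.023665
Attach z-rotation phases: D = e^{-i(-3)(0.0847)}·(+0.023665)·e^{-i(0)(2.1341)} = +0.022905+0.005949i

Re=0.0229 Im=0.0059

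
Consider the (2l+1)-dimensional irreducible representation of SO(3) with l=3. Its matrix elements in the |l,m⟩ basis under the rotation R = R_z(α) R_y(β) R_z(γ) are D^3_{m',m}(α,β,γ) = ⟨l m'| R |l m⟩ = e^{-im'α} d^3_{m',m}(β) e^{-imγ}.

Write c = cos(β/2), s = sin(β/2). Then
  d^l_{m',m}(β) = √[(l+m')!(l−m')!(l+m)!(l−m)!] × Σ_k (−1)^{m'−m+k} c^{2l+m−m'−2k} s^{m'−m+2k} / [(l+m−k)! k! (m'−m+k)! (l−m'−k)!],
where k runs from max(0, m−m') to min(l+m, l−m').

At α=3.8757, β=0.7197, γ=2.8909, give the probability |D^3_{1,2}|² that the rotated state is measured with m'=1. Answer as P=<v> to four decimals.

D^3_{1,2}(3.8757,0.7197,2.8909) = e^{-i·1·3.8757}·d^3_{1,2}(0.7197)·e^{-i·2·2.8909}. Compute d first:
Half-angle: c=0.935950, s=0.352134. N=√(24·2·120·1)=75.894664
k∈{1,2} keeps every argument non-negative
  k=1: (−1)^0·75.8947/(24)·0.9359^5·0.3521^1 = +0.799779
  k=2: (−1)^1·75.8947/(12)·0.9359^3·0.3521^3 = -0.226418
d^3_{1,2}(0.7197) = +0.799779 -0.226418 = +0.573361
|D^3_{1,2}|² = |d^3_{1,2}(β)|² = (+0.573361)² = 0.328743 (the z-rotation phases have unit modulus)

P=0.3287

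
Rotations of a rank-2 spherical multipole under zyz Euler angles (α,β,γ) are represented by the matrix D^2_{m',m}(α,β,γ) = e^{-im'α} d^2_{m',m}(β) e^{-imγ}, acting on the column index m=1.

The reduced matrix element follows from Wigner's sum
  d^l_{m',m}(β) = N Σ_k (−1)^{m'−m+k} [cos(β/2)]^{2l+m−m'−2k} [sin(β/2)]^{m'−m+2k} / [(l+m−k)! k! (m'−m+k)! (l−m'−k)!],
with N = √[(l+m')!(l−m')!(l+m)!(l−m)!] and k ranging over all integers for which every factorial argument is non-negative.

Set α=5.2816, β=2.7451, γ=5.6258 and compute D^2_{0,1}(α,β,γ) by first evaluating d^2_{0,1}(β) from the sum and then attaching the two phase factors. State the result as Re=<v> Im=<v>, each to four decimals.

Split into d^2_{0,1}(β=2.7451) × two z-phases.
c=cos(2.7451/2)=0.196950, s=sin(2.7451/2)=0.980413; N=√[2·2·6·1]=4.898979
k∈{1,2} keeps every argument non-negative
  k=1: (−1)^0·4.8990/(2)·0.1970^3·0.9804^1 = +0.018347
  k=2: (−1)^1·4.8990/(2)·0.1970^1·0.9804^3 = -0.454632
d^2_{0,1}(2.7451) = +0.018347 -0.454632 = -0.436286
Attach z-rotation phases: D = e^{-i(0)(5.2816)}·(-0.436286)·e^{-i(1)(5.6258)} = -0.345360-0.266592i

Re=-0.3454 Im=-0.2666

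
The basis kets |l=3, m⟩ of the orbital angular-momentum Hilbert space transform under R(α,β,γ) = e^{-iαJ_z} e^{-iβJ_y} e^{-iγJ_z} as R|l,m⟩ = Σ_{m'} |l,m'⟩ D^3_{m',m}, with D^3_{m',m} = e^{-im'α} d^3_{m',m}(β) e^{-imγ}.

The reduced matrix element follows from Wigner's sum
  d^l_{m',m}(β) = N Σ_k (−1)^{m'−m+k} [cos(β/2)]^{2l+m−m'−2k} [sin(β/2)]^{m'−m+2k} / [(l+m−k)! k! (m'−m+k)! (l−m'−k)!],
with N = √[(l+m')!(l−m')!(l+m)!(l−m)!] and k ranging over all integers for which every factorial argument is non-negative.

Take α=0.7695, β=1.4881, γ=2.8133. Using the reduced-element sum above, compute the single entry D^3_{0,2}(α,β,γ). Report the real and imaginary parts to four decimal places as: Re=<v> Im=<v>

Re=0.0890 Im=0.0686

D^3_{0,2}(0.7695,1.4881,2.8133) = e^{-i·0·0.7695}·d^3_{0,2}(1.4881)·e^{-i·2·2.8133}. Compute d first:
c=cos(1.4881/2)=0.735732, s=sin(1.4881/2)=0.677273; N=√[6·6·120·1]=65.726707
Admissible k: 2..3 (factorial args all ≥0)
  k=2: (−1)^0·65.7267/(12)·0.7357^4·0.6773^2 = +0.736150
  k=3: (−1)^1·65.7267/(12)·0.7357^2·0.6773^4 = -0.623814
d^3_{0,2}(1.4881) = +0.736150 -0.623814 = +0.112336
D = (+1.000000+0.000000i)·(+0.112336)·(+0.792081+0.610416i) = +0.088979+0.068572i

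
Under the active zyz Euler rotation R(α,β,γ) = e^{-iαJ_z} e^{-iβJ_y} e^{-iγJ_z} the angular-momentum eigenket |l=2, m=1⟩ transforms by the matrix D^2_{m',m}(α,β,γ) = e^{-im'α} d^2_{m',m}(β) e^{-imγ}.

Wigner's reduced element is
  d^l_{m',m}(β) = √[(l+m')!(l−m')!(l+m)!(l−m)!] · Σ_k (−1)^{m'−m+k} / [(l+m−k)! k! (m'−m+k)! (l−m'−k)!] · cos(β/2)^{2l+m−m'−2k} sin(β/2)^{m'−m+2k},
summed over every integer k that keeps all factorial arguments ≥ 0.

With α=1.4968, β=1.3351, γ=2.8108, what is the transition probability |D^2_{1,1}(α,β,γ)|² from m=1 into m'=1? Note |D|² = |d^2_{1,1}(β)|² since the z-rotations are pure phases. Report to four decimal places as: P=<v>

Split into d^2_{1,1}(β=1.3351) × two z-phases.
Half-angle: c=0.785341, s=0.619064. N=√(6·1·6·1)=6.000000
The bounds max(0,m−m')=0 and min(l+m,l−m')=1 give 2 terms
  k=0: (−1)^0·6.0000/(6)·0.7853^4·0.6191^0 = +0.380393
  k=1: (−1)^1·6.0000/(2)·0.7853^2·0.6191^2 = -0.709101
d^2_{1,1}(1.3351) = +0.380393 -0.709101 = -0.328708
|D^2_{1,1}|² = |d^2_{1,1}(β)|² = (-0.328708)² = 0.108049 (the z-rotation phases have unit modulus)

P=0.1080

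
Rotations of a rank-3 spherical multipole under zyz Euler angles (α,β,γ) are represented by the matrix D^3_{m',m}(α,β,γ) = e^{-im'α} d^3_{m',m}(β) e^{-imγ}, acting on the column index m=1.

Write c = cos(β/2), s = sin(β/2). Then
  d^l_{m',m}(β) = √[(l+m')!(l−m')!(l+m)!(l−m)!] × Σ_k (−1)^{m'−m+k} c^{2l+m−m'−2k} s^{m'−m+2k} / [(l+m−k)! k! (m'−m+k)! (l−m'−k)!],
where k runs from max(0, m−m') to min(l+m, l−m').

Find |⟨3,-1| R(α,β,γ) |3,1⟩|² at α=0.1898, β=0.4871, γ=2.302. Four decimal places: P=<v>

Split into d^3_{-1,1}(β=0.4871) × two z-phases.
With c≡cos(β/2)=0.970488 and s≡sin(β/2)=0.241149, N=[2·24·24·2]^{1/2}=48.000000
The bounds max(0,m−m')=2 and min(l+m,l−m')=4 give 3 terms
  k=2: (−1)^0·48.0000/(8)·0.9705^4·0.2411^2 = +0.309517
  k=3: (−1)^1·48.0000/(6)·0.9705^2·0.2411^4 = -0.025481
  k=4: (−1)^2·48.0000/(48)·0.9705^0·0.2411^6 = +0.000197
d^3_{-1,1}(0.4871) = +0.309517 -0.025481 +0.000197 = +0.284233
|D^3_{-1,1}|² = |d^3_{-1,1}(β)|² = (+0.284233)² = 0.080788 (the z-rotation phases have unit modulus)

P=0.0808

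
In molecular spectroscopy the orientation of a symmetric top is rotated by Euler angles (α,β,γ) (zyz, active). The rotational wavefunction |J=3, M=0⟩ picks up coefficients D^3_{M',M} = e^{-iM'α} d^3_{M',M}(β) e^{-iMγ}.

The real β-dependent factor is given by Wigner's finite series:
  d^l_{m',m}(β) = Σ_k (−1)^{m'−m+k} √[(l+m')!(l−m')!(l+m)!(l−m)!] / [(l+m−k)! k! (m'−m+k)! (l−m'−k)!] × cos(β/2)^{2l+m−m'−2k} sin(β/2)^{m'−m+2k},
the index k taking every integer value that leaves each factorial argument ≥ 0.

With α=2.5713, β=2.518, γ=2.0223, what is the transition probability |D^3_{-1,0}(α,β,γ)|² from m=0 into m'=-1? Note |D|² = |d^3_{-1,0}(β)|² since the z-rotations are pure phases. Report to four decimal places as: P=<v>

P=0.3368

Split into d^3_{-1,0}(β=2.518) × two z-phases.
Half-angle: c=0.306769, s=0.951784. N=√(2·24·6·6)=41.569219
k∈{1,2,3} keeps every argument non-negative
  k=1: (−1)^0·41.5692/(12)·0.3068^5·0.9518^1 = +0.008957
  k=2: (−1)^1·41.5692/(4)·0.3068^3·0.9518^3 = -0.258679
  k=3: (−1)^2·41.5692/(12)·0.3068^1·0.9518^5 = +0.830030
d^3_{-1,0}(2.518) = +0.008957 -0.258679 +0.830030 = +0.580309
|D^3_{-1,0}|² = |d^3_{-1,0}(β)|² = (+0.580309)² = 0.336759 (the z-rotation phases have unit modulus)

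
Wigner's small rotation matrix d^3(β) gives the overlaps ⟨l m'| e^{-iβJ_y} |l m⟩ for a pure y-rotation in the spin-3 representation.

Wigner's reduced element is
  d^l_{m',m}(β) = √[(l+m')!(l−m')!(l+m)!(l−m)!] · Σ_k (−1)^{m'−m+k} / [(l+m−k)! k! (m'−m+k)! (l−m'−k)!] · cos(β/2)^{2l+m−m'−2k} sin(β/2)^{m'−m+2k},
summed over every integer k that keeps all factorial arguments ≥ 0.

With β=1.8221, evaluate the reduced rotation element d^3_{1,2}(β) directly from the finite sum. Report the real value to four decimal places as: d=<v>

d=-0.5023

d^3_{1,2}(β=1.8221) via Wigner's sum:
With c≡cos(β/2)=0.612916 and s≡sin(β/2)=0.790148, N=[24·2·120·1]^{1/2}=75.894664
k∈{1,2} keeps every argument non-negative
  k=1: (−1)^0·75.8947/(24)·0.6129^5·0.7901^1 = +0.216130
  k=2: (−1)^1·75.8947/(12)·0.6129^3·0.7901^3 = -0.718387
d^3_{1,2}(1.8221) = +0.216130 -0.718387 = -0.502258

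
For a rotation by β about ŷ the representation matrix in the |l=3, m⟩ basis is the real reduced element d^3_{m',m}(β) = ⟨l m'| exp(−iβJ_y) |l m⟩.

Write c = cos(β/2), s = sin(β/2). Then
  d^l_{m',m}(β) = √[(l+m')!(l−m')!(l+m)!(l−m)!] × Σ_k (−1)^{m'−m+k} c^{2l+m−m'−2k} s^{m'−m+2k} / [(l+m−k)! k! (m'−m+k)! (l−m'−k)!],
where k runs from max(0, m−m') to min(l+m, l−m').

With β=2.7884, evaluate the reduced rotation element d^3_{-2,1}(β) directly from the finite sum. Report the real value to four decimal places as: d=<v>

d=-0.4810

d^3_{-2,1}(β=2.7884) via Wigner's sum:
Half-angle: c=0.175680, s=0.984447. N=√(1·120·24·2)=75.894664
k∈{3,4} keeps every argument non-negative
  k=3: (−1)^0·75.8947/(12)·0.1757^3·0.9844^3 = +0.032717
  k=4: (−1)^1·75.8947/(24)·0.1757^1·0.9844^5 = -0.513670
d^3_{-2,1}(2.7884) = +0.032717 -0.513670 = -0.480953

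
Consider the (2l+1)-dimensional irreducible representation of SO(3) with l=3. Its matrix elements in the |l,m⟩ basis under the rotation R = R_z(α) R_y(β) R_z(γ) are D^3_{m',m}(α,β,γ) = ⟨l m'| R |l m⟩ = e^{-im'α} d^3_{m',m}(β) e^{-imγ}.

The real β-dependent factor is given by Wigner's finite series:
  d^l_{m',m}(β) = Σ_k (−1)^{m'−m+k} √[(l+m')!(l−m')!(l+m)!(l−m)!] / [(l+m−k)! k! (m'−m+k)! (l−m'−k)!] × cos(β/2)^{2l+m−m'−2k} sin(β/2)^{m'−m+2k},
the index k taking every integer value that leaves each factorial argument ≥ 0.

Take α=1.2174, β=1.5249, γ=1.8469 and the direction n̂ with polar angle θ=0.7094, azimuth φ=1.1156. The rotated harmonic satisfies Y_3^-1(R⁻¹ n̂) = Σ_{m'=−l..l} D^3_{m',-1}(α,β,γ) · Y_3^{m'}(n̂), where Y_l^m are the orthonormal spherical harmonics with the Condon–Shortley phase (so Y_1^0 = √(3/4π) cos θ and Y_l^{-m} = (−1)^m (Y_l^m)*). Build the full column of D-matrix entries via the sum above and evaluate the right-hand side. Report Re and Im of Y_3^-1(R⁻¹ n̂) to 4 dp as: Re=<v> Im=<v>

Re=0.0578 Im=-0.3081

Need the full column D^3_{m',-1} for m'=−3..3 at α=1.2174, β=1.5249, γ=1.8469.
cos(β/2)=0.723146, sin(β/2)=0.690695
d^3_{-3,-1}: single k=2 term ⇒ +0.505269;  D = +0.357748-0.356810i
d^3_{-2,-1}: k∈[1..2] ⇒ +0.431933 -0.788075 = -0.356142;  D = +0.148688+0.323618i
d^3_{-1,-1}: k∈[0..2] ⇒ +0.143007 -1.043679 +0.714084 = -0.186589;  D = +0.186032-0.014408i
d^3_{0,-1}: k∈[0..2] ⇒ -0.473159 +1.294939 -0.393776 = +0.428004;  D = -0.116678+0.411793i
d^3_{1,-1}: k∈[0..2] ⇒ +0.782759 -0.952111 +0.108572 = -0.060780;  D = -0.049130-0.035784i
d^3_{2,-1}: k∈[0..1] ⇒ -0.788075 +0.359466 = -0.428608;  D = -0.356648+0.237712i
d^3_{3,-1}: single k=0 term ⇒ +0.460939;  D = -0.107104-0.448323i
Y_3^{m'}(θ=0.7094,φ=1.1156) and Σ D·Y over m':
  (+0.3577-0.3568i)·(-0.1129+0.0235i)  (+0.1487+0.3236i)·(-0.2018-0.2598i)  (+0.1860-0.0144i)·(+0.1739-0.3552i)  (-0.1167+0.4118i)·(-0.0344+0.0000i)  (-0.0491-0.0358i)·(-0.1739-0.3552i)  (-0.3566+0.2377i)·(-0.2018+0.2598i)  (-0.1071-0.4483i)·(+0.1129+0.0235i)
Y_3^-1(R⁻¹ n̂) = +0.057804-0.308111i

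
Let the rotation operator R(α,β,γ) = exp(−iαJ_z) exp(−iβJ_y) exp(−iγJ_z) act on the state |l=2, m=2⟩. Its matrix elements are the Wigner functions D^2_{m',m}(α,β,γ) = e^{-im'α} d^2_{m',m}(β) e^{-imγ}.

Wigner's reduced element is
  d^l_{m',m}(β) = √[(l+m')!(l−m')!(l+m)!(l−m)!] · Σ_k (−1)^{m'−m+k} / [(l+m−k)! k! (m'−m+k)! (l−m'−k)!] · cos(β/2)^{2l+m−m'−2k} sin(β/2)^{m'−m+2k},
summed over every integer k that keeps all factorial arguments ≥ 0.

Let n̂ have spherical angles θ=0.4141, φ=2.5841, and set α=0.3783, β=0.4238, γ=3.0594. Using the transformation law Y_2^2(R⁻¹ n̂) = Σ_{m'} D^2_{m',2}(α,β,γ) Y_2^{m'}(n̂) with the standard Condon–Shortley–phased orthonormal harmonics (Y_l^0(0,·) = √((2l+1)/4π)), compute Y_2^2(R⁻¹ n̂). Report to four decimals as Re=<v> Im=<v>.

Need the full column D^2_{m',2} for m'=−2..2 at α=0.3783, β=0.4238, γ=3.0594.
cos(β/2)=0.977633, sin(β/2)=0.210318
d^2_{-2,2}: single k=4 term ⇒ +0.001957;  D = +0.001184+0.001558i
d^2_{-1,2}: single k=3 term ⇒ +0.018190;  D = +0.015577+0.009394i
d^2_{0,2}: single k=2 term ⇒ +0.103557;  D = +0.102161+0.016947i
d^2_{1,2}: single k=1 term ⇒ +0.393037;  D = +0.384079-0.083437i
d^2_{2,2}: single k=0 term ⇒ +0.913489;  D = +0.757928-0.509910i
Y_2^{m'}(θ=0.4141,φ=2.5841) and Σ D·Y over m':
  (+0.0012+0.0016i)·(+0.0275+0.0562i)  (+0.0156+0.0094i)·(-0.2415-0.1506i)  (+0.1022+0.0169i)·(+0.4776+0.0000i)  (+0.3841-0.0834i)·(+0.2415-0.1506i)  (+0.7579-0.5099i)·(+0.0275-0.0562i)
Y_2^2(R⁻¹ n̂) = +0.118809-0.130981i

Re=0.1188 Im=-0.1310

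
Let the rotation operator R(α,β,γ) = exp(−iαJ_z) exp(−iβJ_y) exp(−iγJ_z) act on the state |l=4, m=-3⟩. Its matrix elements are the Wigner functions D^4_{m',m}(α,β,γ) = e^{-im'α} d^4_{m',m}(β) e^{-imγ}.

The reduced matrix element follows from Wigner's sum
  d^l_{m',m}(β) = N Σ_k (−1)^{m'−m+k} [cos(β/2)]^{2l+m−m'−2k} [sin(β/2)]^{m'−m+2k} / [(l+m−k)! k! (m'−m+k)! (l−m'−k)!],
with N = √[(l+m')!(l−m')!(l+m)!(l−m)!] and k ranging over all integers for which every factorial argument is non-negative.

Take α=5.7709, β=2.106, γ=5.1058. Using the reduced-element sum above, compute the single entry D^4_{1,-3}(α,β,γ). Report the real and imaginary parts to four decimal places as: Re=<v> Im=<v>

Re=0.3815 Im=0.0467

First d^4_{1,-3}(β=2.106), then the phase factors e^{-i(1)α} and e^{-i(-3)γ}:
c=cos(2.106/2)=0.494967, s=sin(2.106/2)=0.868912; N=√[120·6·1·5040]=1904.940944
Admissible k: 0..1 (factorial args all ≥0)
  k=0: (−1)^4·1904.9409/(144)·0.4950^4·0.8689^4 = +0.452612
  k=1: (−1)^5·1904.9409/(240)·0.4950^2·0.8689^6 = -0.836906
d^4_{1,-3}(2.106) = +0.452612 -0.836906 = -0.384295
Phases: e^{-i·(1)·5.7709}=+0.871627+0.490170i, e^{-i·(-3)·5.1058}=-0.924695+0.380709i ⇒ D=+0.381451+0.046662i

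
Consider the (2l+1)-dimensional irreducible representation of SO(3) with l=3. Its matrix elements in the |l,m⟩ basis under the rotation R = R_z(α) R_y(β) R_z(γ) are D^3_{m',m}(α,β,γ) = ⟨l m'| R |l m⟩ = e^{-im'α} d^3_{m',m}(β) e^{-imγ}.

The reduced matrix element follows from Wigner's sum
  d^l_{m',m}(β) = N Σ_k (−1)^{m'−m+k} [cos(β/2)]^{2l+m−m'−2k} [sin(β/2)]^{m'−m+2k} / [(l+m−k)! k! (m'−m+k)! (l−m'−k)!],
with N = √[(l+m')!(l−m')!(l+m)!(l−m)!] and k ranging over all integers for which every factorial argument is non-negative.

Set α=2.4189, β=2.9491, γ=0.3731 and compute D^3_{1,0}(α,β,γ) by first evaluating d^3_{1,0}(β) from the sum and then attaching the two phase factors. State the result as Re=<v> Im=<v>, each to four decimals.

Re=0.2372 Im=0.2091

Split into d^3_{1,0}(β=2.9491) × two z-phases.
With c≡cos(β/2)=0.096098 and s≡sin(β/2)=0.995372, N=[24·2·6·6]^{1/2}=41.569219
Admissible k: 0..2 (factorial args all ≥0)
  k=0: (−1)^1·41.5692/(12)·0.0961^5·0.9954^1 = -0.000028
  k=1: (−1)^2·41.5692/(4)·0.0961^3·0.9954^3 = +0.009095
  k=2: (−1)^3·41.5692/(12)·0.0961^1·0.9954^5 = -0.325260
d^3_{1,0}(2.9491) = -0.000028 +0.009095 -0.325260 = -0.316193
D = (-0.750028-0.661407i)·(-0.316193)·(+1.000000+0.000000i) = +0.237154+0.209132i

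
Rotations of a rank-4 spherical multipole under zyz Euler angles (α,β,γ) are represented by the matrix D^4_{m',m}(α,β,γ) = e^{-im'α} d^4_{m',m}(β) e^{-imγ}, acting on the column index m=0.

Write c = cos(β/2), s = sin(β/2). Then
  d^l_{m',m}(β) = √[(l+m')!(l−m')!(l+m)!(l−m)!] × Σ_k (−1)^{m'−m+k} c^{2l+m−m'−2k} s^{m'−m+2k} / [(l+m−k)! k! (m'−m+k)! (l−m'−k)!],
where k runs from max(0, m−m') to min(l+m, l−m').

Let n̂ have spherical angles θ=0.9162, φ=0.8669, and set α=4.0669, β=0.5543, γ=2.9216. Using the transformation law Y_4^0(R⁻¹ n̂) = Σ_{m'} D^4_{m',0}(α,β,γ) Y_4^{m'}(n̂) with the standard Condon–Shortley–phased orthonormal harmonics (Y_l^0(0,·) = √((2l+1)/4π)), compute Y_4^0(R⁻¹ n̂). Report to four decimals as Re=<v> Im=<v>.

Need the full column D^4_{m',0} for m'=−4..4 at α=4.0669, β=0.5543, γ=2.9216.
cos(β/2)=0.961839, sin(β/2)=0.273616
d^4_{-4,0}: single k=4 term ⇒ +0.040135;  D = -0.034012-0.021307i
d^4_{-3,0}: k∈[3..4] ⇒ +0.199526 -0.016146 = +0.183379;  D = +0.171255-0.065572i
d^4_{-2,0}: k∈[2..4] ⇒ +0.562364 -0.121356 +0.003683 = +0.444690;  D = -0.122815+0.427394i
d^4_{-1,0}: k∈[1..4] ⇒ +0.931908 -0.452481 +0.036617 -0.000494 = +0.515549;  D = -0.310149-0.411823i
d^4_{0,0}: k∈[0..4] ⇒ +0.732520 -0.948454 +0.172693 -0.006211 +0.000031 = -0.049420;  D = -0.049420+0.000000i
d^4_{1,0}: k∈[0..3] ⇒ -0.931908 +0.452481 -0.036617 +0.000494 = -0.515549;  D = +0.310149-0.411823i
d^4_{2,0}: k∈[0..2] ⇒ +0.562364 -0.121356 +0.003683 = +0.444690;  D = -0.122815-0.427394i
d^4_{3,0}: k∈[0..1] ⇒ -0.199526 +0.016146 = -0.183379;  D = -0.171255-0.065572i
d^4_{4,0}: single k=0 term ⇒ +0.040135;  D = -0.034012+0.021307i
Y_4^{m'}(θ=0.9162,φ=0.8669) and Σ D·Y over m':
  (-0.0340-0.0213i)·(-0.1660+0.0561i)  (+0.1713-0.0656i)·(-0.3261-0.1959i)  (-0.1228+0.4274i)·(-0.0545-0.3313i)  (-0.3101-0.4118i)·(-0.0599+0.0706i)  (-0.0494+0.0000i)·(-0.3503+0.0000i)  (+0.3101-0.4118i)·(+0.0599+0.0706i)  (-0.1228-0.4274i)·(-0.0545+0.3313i)  (-0.1713-0.0656i)·(+0.3261-0.1959i)  (-0.0340+0.0213i)·(-0.1660-0.0561i)
Y_4^0(R⁻¹ n̂) = +0.285468-0.000000i

Re=0.2855 Im=0.0000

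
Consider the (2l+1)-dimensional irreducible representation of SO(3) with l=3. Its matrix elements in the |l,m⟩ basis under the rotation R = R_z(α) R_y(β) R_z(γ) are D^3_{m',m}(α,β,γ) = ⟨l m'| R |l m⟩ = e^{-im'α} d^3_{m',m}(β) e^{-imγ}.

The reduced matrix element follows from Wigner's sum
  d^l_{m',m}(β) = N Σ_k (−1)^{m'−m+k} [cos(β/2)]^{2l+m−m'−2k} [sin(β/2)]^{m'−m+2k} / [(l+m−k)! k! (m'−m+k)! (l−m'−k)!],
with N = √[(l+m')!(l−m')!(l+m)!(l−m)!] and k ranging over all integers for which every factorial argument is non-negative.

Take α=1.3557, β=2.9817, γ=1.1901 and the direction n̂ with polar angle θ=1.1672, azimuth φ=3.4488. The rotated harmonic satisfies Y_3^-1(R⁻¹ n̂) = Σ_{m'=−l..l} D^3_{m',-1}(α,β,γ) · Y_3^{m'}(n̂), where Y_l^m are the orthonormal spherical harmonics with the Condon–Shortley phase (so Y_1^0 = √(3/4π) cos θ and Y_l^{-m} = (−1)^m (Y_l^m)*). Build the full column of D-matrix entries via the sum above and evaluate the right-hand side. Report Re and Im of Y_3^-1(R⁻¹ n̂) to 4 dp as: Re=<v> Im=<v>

Re=0.0176 Im=0.0013

Need the full column D^3_{m',-1} for m'=−3..3 at α=1.3557, β=2.9817, γ=1.1901.
cos(β/2)=0.079861, sin(β/2)=0.996806
d^3_{-3,-1}: single k=2 term ⇒ +0.000157;  D = +0.000081-0.000134i
d^3_{-2,-1}: k∈[1..2] ⇒ +0.000010 -0.003191 = -0.003180;  D = +0.002305+0.002191i
d^3_{-1,-1}: k∈[0..2] ⇒ +0.000000 -0.000323 +0.037780 = +0.037457;  D = -0.031003+0.021020i
d^3_{0,-1}: k∈[0..2] ⇒ -0.000011 +0.005243 -0.272257 = -0.267026;  D = -0.099218-0.247908i
d^3_{1,-1}: k∈[0..2] ⇒ +0.000243 -0.050374 +0.980988 = +0.930857;  D = +0.918123-0.153446i
d^3_{2,-1}: k∈[0..1] ⇒ -0.003191 +0.248536 = +0.245345;  D = +0.012139-0.245045i
d^3_{3,-1}: single k=0 term ⇒ +0.024387;  D = -0.023538-0.006378i
Y_3^{m'}(θ=1.1672,φ=3.4488) and Σ D·Y over m':
  (+0.0001-0.0001i)·(-0.1962+0.2585i)  (+0.0023+0.0022i)·(+0.2774-0.1957i)  (-0.0310+0.0210i)·(+0.0648-0.0206i)  (-0.0992-0.2479i)·(-0.3266+0.0000i)  (+0.9181-0.1534i)·(-0.0648-0.0206i)  (+0.0121-0.2450i)·(+0.2774+0.1957i)  (-0.0235-0.0064i)·(+0.1962+0.2585i)
Y_3^-1(R⁻¹ n̂) = +0.017596+0.001318i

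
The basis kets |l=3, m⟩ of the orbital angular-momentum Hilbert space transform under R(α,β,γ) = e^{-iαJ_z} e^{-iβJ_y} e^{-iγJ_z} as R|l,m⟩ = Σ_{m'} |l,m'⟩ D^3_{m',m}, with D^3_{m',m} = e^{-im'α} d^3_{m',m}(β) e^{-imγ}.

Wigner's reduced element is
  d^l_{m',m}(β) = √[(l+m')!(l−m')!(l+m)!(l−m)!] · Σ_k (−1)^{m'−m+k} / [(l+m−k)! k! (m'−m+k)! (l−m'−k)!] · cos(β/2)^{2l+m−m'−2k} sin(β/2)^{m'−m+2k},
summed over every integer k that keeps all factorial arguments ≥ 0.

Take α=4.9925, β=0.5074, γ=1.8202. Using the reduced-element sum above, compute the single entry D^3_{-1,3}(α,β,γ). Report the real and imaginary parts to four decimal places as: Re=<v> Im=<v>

Re=0.0129 Im=-0.0065

D^3_{-1,3}(4.9925,0.5074,1.8202) = e^{-i·-1·4.9925}·d^3_{-1,3}(0.5074)·e^{-i·3·1.8202}. Compute d first:
Half-angle: c=0.967990, s=0.250987. N=√(2·24·720·1)=185.903201
Admissible k: 4..4 (factorial args all ≥0)
  k=4: (−1)^0·185.9032/(48)·0.9680^2·0.2510^4 = +0.014401
d^3_{-1,3}(0.5074) = +0.014401
Phases: e^{-i·(-1)·4.9925}=+0.276462-0.961025i, e^{-i·(3)·1.8202}=+0.680329+0.732907i ⇒ D=+0.012852-0.006498i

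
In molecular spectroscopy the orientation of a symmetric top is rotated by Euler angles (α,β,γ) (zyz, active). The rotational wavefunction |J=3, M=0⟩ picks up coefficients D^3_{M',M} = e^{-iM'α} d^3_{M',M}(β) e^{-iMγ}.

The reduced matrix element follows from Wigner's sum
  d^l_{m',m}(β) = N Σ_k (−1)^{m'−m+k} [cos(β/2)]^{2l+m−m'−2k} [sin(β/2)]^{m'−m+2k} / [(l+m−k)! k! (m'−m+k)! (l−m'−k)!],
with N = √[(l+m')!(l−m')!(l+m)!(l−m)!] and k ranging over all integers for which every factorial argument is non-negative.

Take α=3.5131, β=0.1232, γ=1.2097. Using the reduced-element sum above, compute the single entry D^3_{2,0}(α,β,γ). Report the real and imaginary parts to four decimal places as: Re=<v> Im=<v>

Re=0.0151 Im=-0.0139

Split into d^3_{2,0}(β=0.1232) × two z-phases.
With c≡cos(β/2)=0.998103 and s≡sin(β/2)=0.061561, N=[120·1·6·6]^{1/2}=65.726707
k: max(0,(0)−(2))=0 … min(3+(0),3−(2))=1
  k=0: (−1)^2·65.7267/(12)·0.9981^4·0.0616^2 = +0.020600
  k=1: (−1)^3·65.7267/(12)·0.9981^2·0.0616^4 = -0.000078
d^3_{2,0}(0.1232) = +0.020600 -0.000078 = +0.020522
Phases: e^{-i·(2)·3.5131}=+0.736432-0.676511i, e^{-i·(0)·1.2097}=+1.000000+0.000000i ⇒ D=+0.015113-0.013883i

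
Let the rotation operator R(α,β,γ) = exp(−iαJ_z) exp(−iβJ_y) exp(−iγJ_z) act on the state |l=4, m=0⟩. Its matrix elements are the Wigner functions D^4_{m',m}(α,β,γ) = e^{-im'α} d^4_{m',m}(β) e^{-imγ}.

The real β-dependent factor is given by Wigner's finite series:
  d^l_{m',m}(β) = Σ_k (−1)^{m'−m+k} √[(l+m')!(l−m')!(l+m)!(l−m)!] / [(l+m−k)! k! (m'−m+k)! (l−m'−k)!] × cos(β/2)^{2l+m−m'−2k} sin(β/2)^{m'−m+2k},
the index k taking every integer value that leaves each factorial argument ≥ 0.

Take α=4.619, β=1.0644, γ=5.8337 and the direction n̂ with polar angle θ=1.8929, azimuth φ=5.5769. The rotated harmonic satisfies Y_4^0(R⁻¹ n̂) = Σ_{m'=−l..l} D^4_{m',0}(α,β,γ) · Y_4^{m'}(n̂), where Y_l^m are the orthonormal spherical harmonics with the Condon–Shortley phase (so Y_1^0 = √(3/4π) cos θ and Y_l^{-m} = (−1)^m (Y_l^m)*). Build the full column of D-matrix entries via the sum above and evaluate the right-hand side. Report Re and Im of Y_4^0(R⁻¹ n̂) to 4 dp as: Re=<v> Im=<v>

Need the full column D^4_{m',0} for m'=−4..4 at α=4.619, β=1.0644, γ=5.8337.
cos(β/2)=0.861693, sin(β/2)=0.507430
d^4_{-4,0}: single k=4 term ⇒ +0.305819;  D = +0.284728-0.111602i
d^4_{-3,0}: k∈[3..4] ⇒ +0.734439 -0.254685 = +0.479754;  D = +0.132660+0.461048i
d^4_{-2,0}: k∈[2..4] ⇒ +0.999974 -0.924710 +0.120250 = +0.195514;  D = -0.192114+0.036306i
d^4_{-1,0}: k∈[1..4] ⇒ +0.800495 -1.665550 +0.577571 -0.033381 = -0.320865;  D = +0.029922+0.319467i
d^4_{0,0}: k∈[0..4] ⇒ +0.303962 -1.686505 +1.315885 -0.202807 +0.004396 = -0.265069;  D = -0.265069+0.000000i
d^4_{1,0}: k∈[0..3] ⇒ -0.800495 +1.665550 -0.577571 +0.033381 = +0.320865;  D = -0.029922+0.319467i
d^4_{2,0}: k∈[0..2] ⇒ +0.999974 -0.924710 +0.120250 = +0.195514;  D = -0.192114-0.036306i
d^4_{3,0}: k∈[0..1] ⇒ -0.734439 +0.254685 = -0.479754;  D = -0.132660+0.461048i
d^4_{4,0}: single k=0 term ⇒ +0.305819;  D = +0.284728+0.111602i
Y_4^{m'}(θ=1.8929,φ=5.5769) and Σ D·Y over m':
  (+0.2847-0.1116i)·(-0.3405+0.1115i)  (+0.1327+0.4610i)·(+0.1762-0.2887i)  (-0.1921+0.0363i)·(-0.0142-0.0887i)  (+0.0299+0.3195i)·(+0.2484+0.2119i)  (-0.2651+0.0000i)·(+0.0365+0.0000i)  (-0.0299+0.3195i)·(-0.2484+0.2119i)  (-0.1921-0.0363i)·(-0.0142+0.0887i)  (-0.1327+0.4610i)·(-0.1762-0.2887i)  (+0.2847+0.1116i)·(-0.3405-0.1115i)
Y_4^0(R⁻¹ n̂) = +0.025580-0.000000i

Re=0.0256 Im=0.0000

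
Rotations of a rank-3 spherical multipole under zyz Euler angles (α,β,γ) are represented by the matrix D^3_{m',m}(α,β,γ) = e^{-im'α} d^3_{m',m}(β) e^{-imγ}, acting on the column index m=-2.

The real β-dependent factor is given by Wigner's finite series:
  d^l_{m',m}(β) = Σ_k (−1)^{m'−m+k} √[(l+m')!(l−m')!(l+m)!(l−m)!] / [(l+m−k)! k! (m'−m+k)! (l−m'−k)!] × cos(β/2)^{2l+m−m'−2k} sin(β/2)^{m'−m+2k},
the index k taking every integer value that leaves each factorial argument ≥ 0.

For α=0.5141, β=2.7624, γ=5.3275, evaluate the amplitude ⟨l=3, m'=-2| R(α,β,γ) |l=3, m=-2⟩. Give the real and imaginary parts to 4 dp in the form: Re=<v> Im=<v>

D^3_{-2,-2}(0.5141,2.7624,5.3275) = e^{-i·-2·0.5141}·d^3_{-2,-2}(2.7624)·e^{-i·-2·5.3275}. Compute d first:
With c≡cos(β/2)=0.188462 and s≡sin(β/2)=0.982080, N=[1·120·1·120]^{1/2}=120.000000
k∈{0,1} keeps every argument non-negative
  k=0: (−1)^0·120.0000/(120)·0.1885^6·0.9821^0 = +0.000045
  k=1: (−1)^1·120.0000/(24)·0.1885^4·0.9821^2 = -0.006084
d^3_{-2,-2}(2.7624) = +0.000045 -0.006084 = -0.006039
D = (+0.516361+0.856371i)·(-0.006039)·(-0.334028-0.942563i) = -0.003833+0.004667i

Re=-0.0038 Im=0.0047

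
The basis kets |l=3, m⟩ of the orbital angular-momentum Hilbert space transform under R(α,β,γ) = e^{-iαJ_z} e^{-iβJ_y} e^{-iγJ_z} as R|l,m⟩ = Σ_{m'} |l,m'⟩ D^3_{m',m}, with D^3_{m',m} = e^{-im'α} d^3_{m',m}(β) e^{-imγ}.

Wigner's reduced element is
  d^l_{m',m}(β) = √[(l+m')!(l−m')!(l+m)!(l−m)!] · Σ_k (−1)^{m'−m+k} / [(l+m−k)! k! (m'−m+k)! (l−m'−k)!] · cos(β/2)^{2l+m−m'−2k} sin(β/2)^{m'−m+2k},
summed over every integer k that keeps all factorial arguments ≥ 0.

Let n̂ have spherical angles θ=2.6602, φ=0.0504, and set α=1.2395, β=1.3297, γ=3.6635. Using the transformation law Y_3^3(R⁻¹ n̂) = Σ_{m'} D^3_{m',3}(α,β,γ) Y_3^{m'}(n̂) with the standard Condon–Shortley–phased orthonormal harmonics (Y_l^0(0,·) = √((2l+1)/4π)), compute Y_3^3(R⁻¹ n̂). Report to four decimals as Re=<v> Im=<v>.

Re=-0.4039 Im=-0.0997

Need the full column D^3_{m',3} for m'=−3..3 at α=1.2395, β=1.3297, γ=3.6635.
cos(β/2)=0.787009, sin(β/2)=0.616941
d^3_{-3,3}: single k=6 term ⇒ +0.055139;  D = +0.030309-0.046062i
d^3_{-2,3}: single k=5 term ⇒ +0.172296;  D = -0.105299-0.136374i
d^3_{-1,3}: single k=4 term ⇒ +0.347520;  D = -0.329192+0.111369i
d^3_{0,3}: single k=3 term ⇒ +0.511901;  D = -0.002598+0.511894i
d^3_{1,3}: single k=2 term ⇒ +0.565526;  D = +0.533833+0.186659i
d^3_{2,3}: single k=1 term ⇒ +0.456267;  D = +0.282500-0.358292i
d^3_{3,3}: single k=0 term ⇒ +0.237618;  D = -0.128593-0.199815i
Y_3^{m'}(θ=2.6602,φ=0.0504) and Σ D·Y over m':
  (+0.0303-0.0461i)·(+0.0409-0.0062i)  (-0.1053-0.1364i)·(-0.1932+0.0195i)  (-0.3292+0.1114i)·(+0.4376-0.0221i)  (-0.0026+0.5119i)·(-0.3070+0.0000i)  (+0.5338+0.1867i)·(-0.4376-0.0221i)  (+0.2825-0.3583i)·(-0.1932-0.0195i)  (-0.1286-0.1998i)·(-0.0409-0.0062i)
Y_3^3(R⁻¹ n̂) = -0.403880-0.099701i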